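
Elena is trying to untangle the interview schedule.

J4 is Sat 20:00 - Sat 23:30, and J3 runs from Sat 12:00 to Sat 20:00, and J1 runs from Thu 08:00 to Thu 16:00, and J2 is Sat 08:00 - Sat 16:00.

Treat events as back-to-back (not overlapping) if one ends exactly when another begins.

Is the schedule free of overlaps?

Sorted by start: J1, J2, J3, J4.
J2 starts after J1 ends, so J1 has no further overlaps.
J3 starts before J2 ends → J2 and J3 overlap.
That's a conflict, so the schedule is not conflict-free.

No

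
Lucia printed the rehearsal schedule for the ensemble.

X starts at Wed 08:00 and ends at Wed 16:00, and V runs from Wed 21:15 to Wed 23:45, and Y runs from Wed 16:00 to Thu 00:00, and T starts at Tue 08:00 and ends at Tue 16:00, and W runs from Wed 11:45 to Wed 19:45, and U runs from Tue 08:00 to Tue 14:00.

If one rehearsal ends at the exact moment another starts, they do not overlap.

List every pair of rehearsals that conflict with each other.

Sorted by start: T, U, X, W, Y, V.
U starts before T ends → T and U overlap.
X starts after T ends, so T has no further overlaps.
X starts after U ends, so U has no further overlaps.
W starts before X ends → X and W overlap.
Y starts exactly when X ends (back-to-back, no overlap), so X has no further overlaps.
Y starts before W ends → W and Y overlap.
V starts after W ends.
V starts before Y ends → Y and V overlap.

T & U, V & Y, W & X, W & Y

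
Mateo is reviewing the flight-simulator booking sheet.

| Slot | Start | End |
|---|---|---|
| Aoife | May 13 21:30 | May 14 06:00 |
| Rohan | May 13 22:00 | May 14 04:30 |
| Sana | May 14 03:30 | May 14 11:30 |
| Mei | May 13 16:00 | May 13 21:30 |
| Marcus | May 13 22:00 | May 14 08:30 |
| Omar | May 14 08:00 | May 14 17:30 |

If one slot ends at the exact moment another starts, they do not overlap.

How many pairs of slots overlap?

Sorted by start: Mei, Aoife, Rohan, Marcus, Sana, Omar.
Aoife starts exactly when Mei ends (back-to-back, no overlap) — done with Mei.
Rohan starts before Aoife ends → Aoife and Rohan overlap.
Marcus starts before Aoife ends → Aoife and Marcus overlap.
Sana starts before Aoife ends → Aoife and Sana overlap.
Omar starts after Aoife ends.
Marcus starts before Rohan ends → Rohan and Marcus overlap.
Sana starts before Rohan ends → Rohan and Sana overlap.
Omar starts after Rohan ends.
Sana starts before Marcus ends → Marcus and Sana overlap.
Omar starts before Marcus ends → Marcus and Omar overlap.
Omar starts before Sana ends → Sana and Omar overlap.
Overlapping pairs: Aoife & Marcus, Aoife & Rohan, Aoife & Sana, Marcus & Omar, Marcus & Rohan, Marcus & Sana, Omar & Sana, Rohan & Sana — 8 in total.

8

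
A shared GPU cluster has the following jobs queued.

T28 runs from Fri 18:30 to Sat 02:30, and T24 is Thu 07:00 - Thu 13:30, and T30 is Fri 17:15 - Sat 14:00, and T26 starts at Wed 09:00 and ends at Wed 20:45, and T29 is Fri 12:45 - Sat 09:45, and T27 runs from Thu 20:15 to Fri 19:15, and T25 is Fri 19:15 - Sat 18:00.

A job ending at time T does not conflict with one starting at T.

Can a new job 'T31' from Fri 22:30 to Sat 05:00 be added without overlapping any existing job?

No — it overlaps T25, T28, T29, T30

T26: ends Wed 20:45 at or before T31 starts Fri 22:30 → clear.
T24: ends Thu 13:30 at or before T31 starts Fri 22:30 → clear.
T27: ends Fri 19:15 at or before T31 starts Fri 22:30 → clear.
T29: starts Fri 12:45 before T31 ends Sat 05:00, and ends Sat 09:45 after T31 starts Fri 22:30 → overlap.
T30: starts Fri 17:15 before T31 ends Sat 05:00, and ends Sat 14:00 after T31 starts Fri 22:30 → overlap.
T28: starts Fri 18:30 before T31 ends Sat 05:00, and ends Sat 02:30 after T31 starts Fri 22:30 → overlap.
T25: starts Fri 19:15 before T31 ends Sat 05:00, and ends Sat 18:00 after T31 starts Fri 22:30 → overlap.
T31 overlaps T25, T28, T29, T30.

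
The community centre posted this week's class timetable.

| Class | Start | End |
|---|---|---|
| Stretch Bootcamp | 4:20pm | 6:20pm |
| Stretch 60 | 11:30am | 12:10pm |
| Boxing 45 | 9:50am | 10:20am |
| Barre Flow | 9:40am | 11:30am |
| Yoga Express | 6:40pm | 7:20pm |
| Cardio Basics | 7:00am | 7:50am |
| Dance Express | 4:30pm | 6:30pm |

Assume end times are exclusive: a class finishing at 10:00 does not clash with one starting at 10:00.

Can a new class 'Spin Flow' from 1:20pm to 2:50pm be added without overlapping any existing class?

Yes — the slot is free

Cardio Basics: ends 7:50am at or before Spin Flow starts 1:20pm → clear.
Barre Flow: ends 11:30am at or before Spin Flow starts 1:20pm → clear.
Boxing 45: ends 10:20am at or before Spin Flow starts 1:20pm → clear.
Stretch 60: ends 12:10pm at or before Spin Flow starts 1:20pm → clear.
Stretch Bootcamp: starts 4:20pm at or after Spin Flow ends 2:50pm → clear.
Dance Express: starts 4:30pm at or after Spin Flow ends 2:50pm → clear.
Yoga Express: starts 6:40pm at or after Spin Flow ends 2:50pm → clear.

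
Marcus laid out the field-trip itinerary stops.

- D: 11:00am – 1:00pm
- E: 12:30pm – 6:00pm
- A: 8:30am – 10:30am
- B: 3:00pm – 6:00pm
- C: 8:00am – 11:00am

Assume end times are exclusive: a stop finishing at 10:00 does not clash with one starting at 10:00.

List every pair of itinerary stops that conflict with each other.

Sorted by start: C, A, D, E, B.
A starts before C ends → C and A overlap.
D starts exactly when C ends (back-to-back, no overlap), so nothing later overlaps C either.
D starts after A ends, so nothing later overlaps A either.
E starts before D ends → D and E overlap.
B starts after D ends.
B starts before E ends → E and B overlap.

A & C, B & E, D & E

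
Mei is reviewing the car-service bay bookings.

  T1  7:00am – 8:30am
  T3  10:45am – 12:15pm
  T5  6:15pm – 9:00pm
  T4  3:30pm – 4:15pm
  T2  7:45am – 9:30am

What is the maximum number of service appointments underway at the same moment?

2

Walk through starts and ends in time order (an end at T is processed before a start at T):
7:00am start T1 → 1
7:45am start T2 → 2
8:30am end T1 → 1
9:30am end T2 → 0
10:45am start T3 → 1
12:15pm end T3 → 0
3:30pm start T4 → 1
4:15pm end T4 → 0
6:15pm start T5 → 1
9:00pm end T5 → 0
Peak is 2, at 7:45am (T1, T2).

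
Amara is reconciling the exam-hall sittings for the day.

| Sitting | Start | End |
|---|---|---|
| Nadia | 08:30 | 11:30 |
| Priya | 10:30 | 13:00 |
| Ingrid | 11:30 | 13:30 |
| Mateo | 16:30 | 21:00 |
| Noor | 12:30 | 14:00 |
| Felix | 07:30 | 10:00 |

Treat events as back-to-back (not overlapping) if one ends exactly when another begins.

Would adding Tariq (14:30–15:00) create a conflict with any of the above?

No — it doesn't clash with anything

Felix: ends 10:00 at or before Tariq starts 14:30 → clear.
Nadia: ends 11:30 at or before Tariq starts 14:30 → clear.
Priya: ends 13:00 at or before Tariq starts 14:30 → clear.
Ingrid: ends 13:30 at or before Tariq starts 14:30 → clear.
Noor: ends 14:00 at or before Tariq starts 14:30 → clear.
Mateo: starts 16:30 at or after Tariq ends 15:00 → clear.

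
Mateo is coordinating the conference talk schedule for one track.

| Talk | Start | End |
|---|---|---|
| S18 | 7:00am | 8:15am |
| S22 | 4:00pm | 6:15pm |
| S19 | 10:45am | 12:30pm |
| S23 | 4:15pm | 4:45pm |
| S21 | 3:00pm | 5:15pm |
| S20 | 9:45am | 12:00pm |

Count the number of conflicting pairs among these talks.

4

Two intervals overlap when each starts before the other ends.
Sorted by start: S18, S20, S19, S21, S22, S23.
S20 starts after S18 ends, so S18 has no further overlaps.
S19 starts before S20 ends → S20 and S19 overlap.
S21 starts after S20 ends, so S20 has no further overlaps.
S21 starts after S19 ends, so S19 has no further overlaps.
S22 starts before S21 ends → S21 and S22 overlap.
S23 starts before S21 ends → S21 and S23 overlap.
S23 starts before S22 ends → S22 and S23 overlap.
Overlapping pairs: S19 & S20, S21 & S22, S21 & S23, S22 & S23 — 4 in total.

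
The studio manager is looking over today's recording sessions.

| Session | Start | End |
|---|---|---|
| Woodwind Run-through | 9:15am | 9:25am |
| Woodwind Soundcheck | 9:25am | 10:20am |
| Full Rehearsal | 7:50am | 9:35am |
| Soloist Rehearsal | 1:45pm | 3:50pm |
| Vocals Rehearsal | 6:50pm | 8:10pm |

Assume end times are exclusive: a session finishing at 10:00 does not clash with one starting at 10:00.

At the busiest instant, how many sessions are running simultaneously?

2

Sort all start/end points and keep a running count:
7:50am start Full Rehearsal → 1
9:15am start Woodwind Run-through → 2
9:25am end Woodwind Run-through → 1
9:25am start Woodwind Soundcheck → 2
9:35am end Full Rehearsal → 1
10:20am end Woodwind Soundcheck → 0
1:45pm start Soloist Rehearsal → 1
3:50pm end Soloist Rehearsal → 0
6:50pm start Vocals Rehearsal → 1
8:10pm end Vocals Rehearsal → 0
Peak is 2, at 9:15am (Full Rehearsal, Woodwind Run-through).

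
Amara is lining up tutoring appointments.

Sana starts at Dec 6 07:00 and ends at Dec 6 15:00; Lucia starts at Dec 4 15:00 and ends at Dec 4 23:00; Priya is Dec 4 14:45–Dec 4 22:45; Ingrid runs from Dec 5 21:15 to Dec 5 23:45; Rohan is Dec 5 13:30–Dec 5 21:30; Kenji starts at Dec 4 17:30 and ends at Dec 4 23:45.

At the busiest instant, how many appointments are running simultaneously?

3

Walk through starts and ends in time order (an end at T is processed before a start at T):
Dec 4 14:45 start Priya → 1
Dec 4 15:00 start Lucia → 2
Dec 4 17:30 start Kenji → 3
Dec 4 22:45 end Priya → 2
Dec 4 23:00 end Lucia → 1
Dec 4 23:45 end Kenji → 0
Dec 5 13:30 start Rohan → 1
Dec 5 21:15 start Ingrid → 2
Dec 5 21:30 end Rohan → 1
Dec 5 23:45 end Ingrid → 0
Dec 6 07:00 start Sana → 1
Dec 6 15:00 end Sana → 0
Peak is 3, at Dec 4 17:30 (Kenji, Lucia, Priya).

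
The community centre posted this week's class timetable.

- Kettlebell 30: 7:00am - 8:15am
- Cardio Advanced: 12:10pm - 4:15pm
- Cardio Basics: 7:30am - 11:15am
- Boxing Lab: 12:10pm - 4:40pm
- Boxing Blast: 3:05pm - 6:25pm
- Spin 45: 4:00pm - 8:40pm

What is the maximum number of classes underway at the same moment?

4

Sweep the timeline, counting +1 at each start and −1 at each end (ends before starts at a tie):
7:00am start Kettlebell 30 → 1
7:30am start Cardio Basics → 2
8:15am end Kettlebell 30 → 1
11:15am end Cardio Basics → 0
12:10pm start Boxing Lab → 1
12:10pm start Cardio Advanced → 2
3:05pm start Boxing Blast → 3
4:00pm start Spin 45 → 4
4:15pm end Cardio Advanced → 3
4:40pm end Boxing Lab → 2
6:25pm end Boxing Blast → 1
8:40pm end Spin 45 → 0
Peak is 4, at 4:00pm (Boxing Blast, Boxing Lab, Cardio Advanced, Spin 45).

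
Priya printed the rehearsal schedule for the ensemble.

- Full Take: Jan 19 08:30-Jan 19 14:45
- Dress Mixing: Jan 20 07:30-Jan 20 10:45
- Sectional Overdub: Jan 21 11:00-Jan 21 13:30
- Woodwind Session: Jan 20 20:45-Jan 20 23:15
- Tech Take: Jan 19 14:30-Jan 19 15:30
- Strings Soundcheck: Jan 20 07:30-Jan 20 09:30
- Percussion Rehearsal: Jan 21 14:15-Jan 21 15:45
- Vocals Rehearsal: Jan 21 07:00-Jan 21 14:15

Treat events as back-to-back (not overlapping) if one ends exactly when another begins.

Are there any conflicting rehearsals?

Yes

Sorted by start: Full Take, Tech Take, Dress Mixing, Strings Soundcheck, Woodwind Session, Vocals Rehearsal, Sectional Overdub, Percussion Rehearsal.
Tech Take starts before Full Take ends → Full Take and Tech Take overlap.
That's a conflict, so the schedule is not conflict-free.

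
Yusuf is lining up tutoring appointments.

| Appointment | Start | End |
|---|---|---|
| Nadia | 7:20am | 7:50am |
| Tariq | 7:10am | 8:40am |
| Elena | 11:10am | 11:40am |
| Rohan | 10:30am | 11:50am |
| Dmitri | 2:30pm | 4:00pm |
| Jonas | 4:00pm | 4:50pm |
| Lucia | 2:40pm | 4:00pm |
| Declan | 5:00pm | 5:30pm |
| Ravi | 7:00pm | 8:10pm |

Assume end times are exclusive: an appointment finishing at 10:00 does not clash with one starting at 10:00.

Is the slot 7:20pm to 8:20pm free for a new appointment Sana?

No — it overlaps Ravi

Tariq: ends 8:40am at or before Sana starts 7:20pm → clear.
Nadia: ends 7:50am at or before Sana starts 7:20pm → clear.
Rohan: ends 11:50am at or before Sana starts 7:20pm → clear.
Elena: ends 11:40am at or before Sana starts 7:20pm → clear.
Dmitri: ends 4:00pm at or before Sana starts 7:20pm → clear.
Lucia: ends 4:00pm at or before Sana starts 7:20pm → clear.
Jonas: ends 4:50pm at or before Sana starts 7:20pm → clear.
Declan: ends 5:30pm at or before Sana starts 7:20pm → clear.
Ravi: starts 7:00pm before Sana ends 8:20pm, and ends 8:10pm after Sana starts 7:20pm → overlap.
Sana overlaps Ravi.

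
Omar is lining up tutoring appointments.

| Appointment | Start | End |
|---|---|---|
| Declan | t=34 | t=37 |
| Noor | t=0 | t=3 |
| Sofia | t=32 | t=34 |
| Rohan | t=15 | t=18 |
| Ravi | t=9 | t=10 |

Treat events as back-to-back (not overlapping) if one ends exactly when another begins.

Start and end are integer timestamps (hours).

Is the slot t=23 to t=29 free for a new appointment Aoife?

Noor: ends t=3 at or before Aoife starts t=23 → clear.
Ravi: ends t=10 at or before Aoife starts t=23 → clear.
Rohan: ends t=18 at or before Aoife starts t=23 → clear.
Sofia: starts t=32 at or after Aoife ends t=29 → clear.
Declan: starts t=34 at or after Aoife ends t=29 → clear.

Yes — the slot is free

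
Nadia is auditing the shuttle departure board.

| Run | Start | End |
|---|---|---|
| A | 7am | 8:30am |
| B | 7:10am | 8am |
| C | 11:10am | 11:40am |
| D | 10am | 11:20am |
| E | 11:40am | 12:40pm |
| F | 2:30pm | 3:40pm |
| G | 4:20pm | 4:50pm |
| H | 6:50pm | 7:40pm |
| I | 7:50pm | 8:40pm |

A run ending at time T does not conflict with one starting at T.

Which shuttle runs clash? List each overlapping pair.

A & B, C & D

Sorted by start: A, B, D, C, E, F, G, H, I.
B starts before A ends → A and B overlap.
D starts after A ends, so A has no further overlaps.
D starts after B ends, so B has no further overlaps.
C starts before D ends → D and C overlap.
E starts after D ends, so D has no further overlaps.
E starts exactly when C ends (back-to-back, no overlap), so C has no further overlaps.
F starts after E ends, so E has no further overlaps.
G starts after F ends, so F has no further overlaps.
H starts after G ends, so G has no further overlaps.
I starts after H ends.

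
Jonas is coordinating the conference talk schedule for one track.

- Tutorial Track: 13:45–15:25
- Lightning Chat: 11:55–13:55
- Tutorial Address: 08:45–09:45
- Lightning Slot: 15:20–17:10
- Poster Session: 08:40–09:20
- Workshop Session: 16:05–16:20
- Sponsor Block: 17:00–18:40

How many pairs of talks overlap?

5

Check each pair: they overlap iff neither finishes before the other starts.
Sorted by start: Poster Session, Tutorial Address, Lightning Chat, Tutorial Track, Lightning Slot, Workshop Session, Sponsor Block.
Tutorial Address starts before Poster Session ends → Poster Session and Tutorial Address overlap.
Lightning Chat starts after Poster Session ends, so Poster Session has no further overlaps.
Lightning Chat starts after Tutorial Address ends, so Tutorial Address has no further overlaps.
Tutorial Track starts before Lightning Chat ends → Lightning Chat and Tutorial Track overlap.
Lightning Slot starts after Lightning Chat ends, so Lightning Chat has no further overlaps.
Lightning Slot starts before Tutorial Track ends → Tutorial Track and Lightning Slot overlap.
Workshop Session starts after Tutorial Track ends, so Tutorial Track has no further overlaps.
Workshop Session starts before Lightning Slot ends → Lightning Slot and Workshop Session overlap.
Sponsor Block starts before Lightning Slot ends → Lightning Slot and Sponsor Block overlap.
Sponsor Block starts after Workshop Session ends.
Overlapping pairs: Lightning Chat & Tutorial Track, Lightning Slot & Sponsor Block, Lightning Slot & Tutorial Track, Lightning Slot & Workshop Session, Poster Session & Tutorial Address — 5 in total.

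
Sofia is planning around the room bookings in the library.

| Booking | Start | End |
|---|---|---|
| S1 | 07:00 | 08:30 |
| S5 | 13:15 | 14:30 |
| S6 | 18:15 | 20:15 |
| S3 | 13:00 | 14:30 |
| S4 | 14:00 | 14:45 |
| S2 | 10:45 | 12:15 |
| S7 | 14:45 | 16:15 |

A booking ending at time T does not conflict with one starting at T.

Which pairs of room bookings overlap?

Two intervals overlap when each starts before the other ends.
Sorted by start: S1, S2, S3, S5, S4, S7, S6.
S2 starts after S1 ends — done with S1.
S3 starts after S2 ends — done with S2.
S5 starts before S3 ends → S3 and S5 overlap.
S4 starts before S3 ends → S3 and S4 overlap.
S7 starts after S3 ends — done with S3.
S4 starts before S5 ends → S5 and S4 overlap.
S7 starts after S5 ends — done with S5.
S7 starts exactly when S4 ends (back-to-back, no overlap) — done with S4.
S6 starts after S7 ends.

S3 & S4, S3 & S5, S4 & S5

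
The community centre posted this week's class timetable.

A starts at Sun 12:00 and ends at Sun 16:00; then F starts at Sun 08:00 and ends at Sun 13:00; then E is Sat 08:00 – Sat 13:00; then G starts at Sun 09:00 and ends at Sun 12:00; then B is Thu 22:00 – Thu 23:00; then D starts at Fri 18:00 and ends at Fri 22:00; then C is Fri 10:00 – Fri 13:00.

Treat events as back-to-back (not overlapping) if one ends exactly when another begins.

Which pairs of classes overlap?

A & F, F & G

Sorted by start: B, C, D, E, F, G, A.
C starts after B ends — done with B.
D starts after C ends — done with C.
E starts after D ends — done with D.
F starts after E ends — done with E.
G starts before F ends → F and G overlap.
A starts before F ends → F and A overlap.
A starts exactly when G ends (back-to-back, no overlap).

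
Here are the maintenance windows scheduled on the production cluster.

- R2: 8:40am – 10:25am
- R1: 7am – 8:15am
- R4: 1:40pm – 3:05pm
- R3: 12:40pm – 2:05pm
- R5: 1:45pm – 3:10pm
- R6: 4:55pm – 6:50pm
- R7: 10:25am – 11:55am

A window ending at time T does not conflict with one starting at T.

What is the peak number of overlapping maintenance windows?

Walk through starts and ends in time order (an end at T is processed before a start at T):
7am start R1 → 1
8:15am end R1 → 0
8:40am start R2 → 1
10:25am end R2 → 0
10:25am start R7 → 1
11:55am end R7 → 0
12:40pm start R3 → 1
1:40pm start R4 → 2
1:45pm start R5 → 3
2:05pm end R3 → 2
3:05pm end R4 → 1
3:10pm end R5 → 0
4:55pm start R6 → 1
6:50pm end R6 → 0
Peak is 3, at 1:45pm (R3, R4, R5).

3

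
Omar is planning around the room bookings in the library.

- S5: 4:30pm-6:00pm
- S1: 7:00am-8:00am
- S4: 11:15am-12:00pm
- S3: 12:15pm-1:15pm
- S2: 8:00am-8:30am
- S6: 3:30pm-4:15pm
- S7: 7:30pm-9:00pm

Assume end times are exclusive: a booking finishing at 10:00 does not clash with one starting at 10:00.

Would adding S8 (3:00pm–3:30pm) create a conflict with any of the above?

S1: ends 8:00am at or before S8 starts 3:00pm → clear.
S2: ends 8:30am at or before S8 starts 3:00pm → clear.
S4: ends 12:00pm at or before S8 starts 3:00pm → clear.
S3: ends 1:15pm at or before S8 starts 3:00pm → clear.
S6: starts 3:30pm at or after S8 ends 3:30pm → clear.
S5: starts 4:30pm at or after S8 ends 3:30pm → clear.
S7: starts 7:30pm at or after S8 ends 3:30pm → clear.

No — it doesn't clash with anything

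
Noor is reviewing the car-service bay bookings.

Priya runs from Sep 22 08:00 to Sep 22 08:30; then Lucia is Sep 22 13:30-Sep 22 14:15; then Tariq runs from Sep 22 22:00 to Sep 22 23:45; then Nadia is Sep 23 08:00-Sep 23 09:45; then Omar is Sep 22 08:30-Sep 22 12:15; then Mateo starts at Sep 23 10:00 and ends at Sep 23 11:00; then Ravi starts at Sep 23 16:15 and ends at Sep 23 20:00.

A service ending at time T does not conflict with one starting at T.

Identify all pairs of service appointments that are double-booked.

Sorted by start: Priya, Omar, Lucia, Tariq, Nadia, Mateo, Ravi.
Omar starts exactly when Priya ends (back-to-back, no overlap), so nothing later overlaps Priya either.
Lucia starts after Omar ends, so nothing later overlaps Omar either.
Tariq starts after Lucia ends, so nothing later overlaps Lucia either.
Nadia starts after Tariq ends, so nothing later overlaps Tariq either.
Mateo starts after Nadia ends, so nothing later overlaps Nadia either.
Ravi starts after Mateo ends.

no overlapping pairs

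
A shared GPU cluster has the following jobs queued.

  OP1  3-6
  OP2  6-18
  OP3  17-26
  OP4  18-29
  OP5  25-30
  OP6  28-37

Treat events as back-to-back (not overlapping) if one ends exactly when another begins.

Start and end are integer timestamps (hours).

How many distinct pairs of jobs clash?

6

Check each pair: they overlap iff neither finishes before the other starts.
Sorted by start: OP1, OP2, OP3, OP4, OP5, OP6.
OP2 starts exactly when OP1 ends (back-to-back, no overlap), so OP1 has no further overlaps.
OP3 starts before OP2 ends → OP2 and OP3 overlap.
OP4 starts exactly when OP2 ends (back-to-back, no overlap), so OP2 has no further overlaps.
OP4 starts before OP3 ends → OP3 and OP4 overlap.
OP5 starts before OP3 ends → OP3 and OP5 overlap.
OP6 starts after OP3 ends.
OP5 starts before OP4 ends → OP4 and OP5 overlap.
OP6 starts before OP4 ends → OP4 and OP6 overlap.
OP6 starts before OP5 ends → OP5 and OP6 overlap.
Overlapping pairs: OP2 & OP3, OP3 & OP4, OP3 & OP5, OP4 & OP5, OP4 & OP6, OP5 & OP6 — 6 in total.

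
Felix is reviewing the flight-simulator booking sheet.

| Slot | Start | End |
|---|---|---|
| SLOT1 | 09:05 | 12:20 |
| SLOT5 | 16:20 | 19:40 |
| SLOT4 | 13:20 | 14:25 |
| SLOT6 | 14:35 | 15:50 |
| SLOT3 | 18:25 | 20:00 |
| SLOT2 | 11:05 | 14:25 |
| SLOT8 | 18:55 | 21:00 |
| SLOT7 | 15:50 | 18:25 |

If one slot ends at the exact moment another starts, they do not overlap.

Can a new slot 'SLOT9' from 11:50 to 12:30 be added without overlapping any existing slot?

SLOT1: starts 09:05 before SLOT9 ends 12:30, and ends 12:20 after SLOT9 starts 11:50 → overlap.
SLOT2: starts 11:05 before SLOT9 ends 12:30, and ends 14:25 after SLOT9 starts 11:50 → overlap.
SLOT4: starts 13:20 at or after SLOT9 ends 12:30 → clear.
SLOT6: starts 14:35 at or after SLOT9 ends 12:30 → clear.
SLOT7: starts 15:50 at or after SLOT9 ends 12:30 → clear.
SLOT5: starts 16:20 at or after SLOT9 ends 12:30 → clear.
SLOT3: starts 18:25 at or after SLOT9 ends 12:30 → clear.
SLOT8: starts 18:55 at or after SLOT9 ends 12:30 → clear.
SLOT9 overlaps SLOT1, SLOT2.

No — it overlaps SLOT1, SLOT2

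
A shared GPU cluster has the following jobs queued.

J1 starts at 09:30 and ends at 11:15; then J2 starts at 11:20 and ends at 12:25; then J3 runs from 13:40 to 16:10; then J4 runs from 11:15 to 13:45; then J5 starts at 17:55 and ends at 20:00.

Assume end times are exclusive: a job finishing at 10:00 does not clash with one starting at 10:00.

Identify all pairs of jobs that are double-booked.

J2 & J4, J3 & J4

Sorted by start: J1, J4, J2, J3, J5.
J4 starts exactly when J1 ends (back-to-back, no overlap), so J1 has no further overlaps.
J2 starts before J4 ends → J4 and J2 overlap.
J3 starts before J4 ends → J4 and J3 overlap.
J5 starts after J4 ends.
J3 starts after J2 ends, so J2 has no further overlaps.
J5 starts after J3 ends.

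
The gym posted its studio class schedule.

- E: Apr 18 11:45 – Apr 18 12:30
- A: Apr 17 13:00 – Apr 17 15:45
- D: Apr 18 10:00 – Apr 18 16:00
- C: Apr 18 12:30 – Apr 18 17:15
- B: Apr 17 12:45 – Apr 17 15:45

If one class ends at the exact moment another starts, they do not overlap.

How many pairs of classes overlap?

Sorted by start: B, A, D, E, C.
A starts before B ends → B and A overlap.
D starts after B ends, so nothing later overlaps B either.
D starts after A ends, so nothing later overlaps A either.
E starts before D ends → D and E overlap.
C starts before D ends → D and C overlap.
C starts exactly when E ends (back-to-back, no overlap).
Overlapping pairs: A & B, C & D, D & E — 3 in total.

3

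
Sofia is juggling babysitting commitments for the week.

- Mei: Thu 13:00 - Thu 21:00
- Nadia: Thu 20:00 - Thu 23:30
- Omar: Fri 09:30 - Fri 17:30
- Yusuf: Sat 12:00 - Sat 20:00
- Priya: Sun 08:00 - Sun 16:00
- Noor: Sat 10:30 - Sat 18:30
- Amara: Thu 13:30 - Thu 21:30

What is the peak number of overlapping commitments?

Sweep the timeline, counting +1 at each start and −1 at each end (ends before starts at a tie):
Thu 13:00 start Mei → 1
Thu 13:30 start Amara → 2
Thu 20:00 start Nadia → 3
Thu 21:00 end Mei → 2
Thu 21:30 end Amara → 1
Thu 23:30 end Nadia → 0
Fri 09:30 start Omar → 1
Fri 17:30 end Omar → 0
Sat 10:30 start Noor → 1
Sat 12:00 start Yusuf → 2
Sat 18:30 end Noor → 1
Sat 20:00 end Yusuf → 0
Sun 08:00 start Priya → 1
Sun 16:00 end Priya → 0
Peak is 3, at Thu 20:00 (Amara, Mei, Nadia).

3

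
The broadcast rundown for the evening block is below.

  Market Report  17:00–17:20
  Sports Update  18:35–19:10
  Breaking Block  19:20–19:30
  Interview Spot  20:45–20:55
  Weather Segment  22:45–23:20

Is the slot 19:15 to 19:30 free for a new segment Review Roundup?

Market Report: ends 17:20 at or before Review Roundup starts 19:15 → clear.
Sports Update: ends 19:10 at or before Review Roundup starts 19:15 → clear.
Breaking Block: starts 19:20 before Review Roundup ends 19:30, and ends 19:30 after Review Roundup starts 19:15 → overlap.
Interview Spot: starts 20:45 at or after Review Roundup ends 19:30 → clear.
Weather Segment: starts 22:45 at or after Review Roundup ends 19:30 → clear.
Review Roundup overlaps Breaking Block.

No — it overlaps Breaking Block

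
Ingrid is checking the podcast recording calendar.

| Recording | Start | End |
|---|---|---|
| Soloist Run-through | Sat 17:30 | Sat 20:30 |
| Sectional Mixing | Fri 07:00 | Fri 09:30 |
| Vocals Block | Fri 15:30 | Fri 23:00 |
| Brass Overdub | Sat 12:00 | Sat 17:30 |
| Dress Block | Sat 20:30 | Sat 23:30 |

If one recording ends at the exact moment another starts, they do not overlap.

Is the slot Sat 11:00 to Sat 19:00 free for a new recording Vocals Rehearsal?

No — it overlaps Brass Overdub, Soloist Run-through

Sectional Mixing: ends Fri 09:30 at or before Vocals Rehearsal starts Sat 11:00 → clear.
Vocals Block: ends Fri 23:00 at or before Vocals Rehearsal starts Sat 11:00 → clear.
Brass Overdub: starts Sat 12:00 before Vocals Rehearsal ends Sat 19:00, and ends Sat 17:30 after Vocals Rehearsal starts Sat 11:00 → overlap.
Soloist Run-through: starts Sat 17:30 before Vocals Rehearsal ends Sat 19:00, and ends Sat 20:30 after Vocals Rehearsal starts Sat 11:00 → overlap.
Dress Block: starts Sat 20:30 at or after Vocals Rehearsal ends Sat 19:00 → clear.
Vocals Rehearsal overlaps Soloist Run-through, Brass Overdub.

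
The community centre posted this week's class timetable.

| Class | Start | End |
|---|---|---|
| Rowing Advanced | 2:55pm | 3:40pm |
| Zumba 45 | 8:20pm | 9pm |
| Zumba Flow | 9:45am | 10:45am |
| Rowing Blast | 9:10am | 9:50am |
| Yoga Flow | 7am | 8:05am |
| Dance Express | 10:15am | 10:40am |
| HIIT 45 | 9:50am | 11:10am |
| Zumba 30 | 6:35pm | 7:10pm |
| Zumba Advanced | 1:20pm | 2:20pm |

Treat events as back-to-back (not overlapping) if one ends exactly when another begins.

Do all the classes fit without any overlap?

Sorted by start: Yoga Flow, Rowing Blast, Zumba Flow, HIIT 45, Dance Express, Zumba Advanced, Rowing Advanced, Zumba 30, Zumba 45.
Rowing Blast starts after Yoga Flow ends, so Yoga Flow has no further overlaps.
Zumba Flow starts before Rowing Blast ends → Rowing Blast and Zumba Flow overlap.
That's a conflict, so the schedule is not conflict-free.

No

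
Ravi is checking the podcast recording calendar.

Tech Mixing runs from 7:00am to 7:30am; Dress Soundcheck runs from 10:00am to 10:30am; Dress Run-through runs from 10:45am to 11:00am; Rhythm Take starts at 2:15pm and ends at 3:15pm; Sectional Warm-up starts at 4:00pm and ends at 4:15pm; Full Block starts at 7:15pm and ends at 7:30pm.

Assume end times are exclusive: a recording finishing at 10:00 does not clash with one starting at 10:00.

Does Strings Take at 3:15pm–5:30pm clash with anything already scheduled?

Yes — it overlaps Sectional Warm-up

Tech Mixing: ends 7:30am at or before Strings Take starts 3:15pm → clear.
Dress Soundcheck: ends 10:30am at or before Strings Take starts 3:15pm → clear.
Dress Run-through: ends 11:00am at or before Strings Take starts 3:15pm → clear.
Rhythm Take: ends 3:15pm at or before Strings Take starts 3:15pm → clear.
Sectional Warm-up: starts 4:00pm before Strings Take ends 5:30pm, and ends 4:15pm after Strings Take starts 3:15pm → overlap.
Full Block: starts 7:15pm at or after Strings Take ends 5:30pm → clear.
Strings Take overlaps Sectional Warm-up.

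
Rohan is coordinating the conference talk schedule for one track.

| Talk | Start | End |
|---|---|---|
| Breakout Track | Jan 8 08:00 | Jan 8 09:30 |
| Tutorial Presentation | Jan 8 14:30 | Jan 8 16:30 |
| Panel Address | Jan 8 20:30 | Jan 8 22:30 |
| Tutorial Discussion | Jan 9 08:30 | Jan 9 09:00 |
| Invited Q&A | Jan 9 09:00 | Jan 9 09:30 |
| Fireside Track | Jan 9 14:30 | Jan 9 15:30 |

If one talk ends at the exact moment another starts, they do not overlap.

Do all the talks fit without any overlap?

Yes

Sorted by start: Breakout Track, Tutorial Presentation, Panel Address, Tutorial Discussion, Invited Q&A, Fireside Track.
Tutorial Presentation starts after Breakout Track ends, so Breakout Track has no further overlaps.
Panel Address starts after Tutorial Presentation ends, so Tutorial Presentation has no further overlaps.
Tutorial Discussion starts after Panel Address ends, so Panel Address has no further overlaps.
Invited Q&A starts exactly when Tutorial Discussion ends (back-to-back, no overlap), so Tutorial Discussion has no further overlaps.
Fireside Track starts after Invited Q&A ends.
Every pair is clear; the schedule has no overlaps.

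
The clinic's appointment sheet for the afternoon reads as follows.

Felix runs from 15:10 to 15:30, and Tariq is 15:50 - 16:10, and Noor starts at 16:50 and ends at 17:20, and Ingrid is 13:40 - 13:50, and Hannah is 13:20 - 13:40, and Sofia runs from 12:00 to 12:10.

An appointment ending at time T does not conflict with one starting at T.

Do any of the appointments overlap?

No

Sorted by start: Sofia, Hannah, Ingrid, Felix, Tariq, Noor.
Hannah starts after Sofia ends — done with Sofia.
Ingrid starts exactly when Hannah ends (back-to-back, no overlap) — done with Hannah.
Felix starts after Ingrid ends — done with Ingrid.
Tariq starts after Felix ends — done with Felix.
Noor starts after Tariq ends.
Every pair is clear; the schedule has no overlaps.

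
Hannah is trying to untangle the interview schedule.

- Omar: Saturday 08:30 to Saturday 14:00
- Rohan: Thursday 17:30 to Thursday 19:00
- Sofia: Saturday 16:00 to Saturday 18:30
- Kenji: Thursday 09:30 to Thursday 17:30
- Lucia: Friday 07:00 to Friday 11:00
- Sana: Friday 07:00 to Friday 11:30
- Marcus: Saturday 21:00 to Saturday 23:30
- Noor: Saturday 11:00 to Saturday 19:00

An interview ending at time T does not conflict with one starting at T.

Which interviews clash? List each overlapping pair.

Sorted by start: Kenji, Rohan, Lucia, Sana, Omar, Noor, Sofia, Marcus.
Rohan starts exactly when Kenji ends (back-to-back, no overlap) — done with Kenji.
Lucia starts after Rohan ends — done with Rohan.
Sana starts before Lucia ends → Lucia and Sana overlap.
Omar starts after Lucia ends — done with Lucia.
Omar starts after Sana ends — done with Sana.
Noor starts before Omar ends → Omar and Noor overlap.
Sofia starts after Omar ends — done with Omar.
Sofia starts before Noor ends → Noor and Sofia overlap.
Marcus starts after Noor ends.
Marcus starts after Sofia ends.

Lucia & Sana, Noor & Omar, Noor & Sofia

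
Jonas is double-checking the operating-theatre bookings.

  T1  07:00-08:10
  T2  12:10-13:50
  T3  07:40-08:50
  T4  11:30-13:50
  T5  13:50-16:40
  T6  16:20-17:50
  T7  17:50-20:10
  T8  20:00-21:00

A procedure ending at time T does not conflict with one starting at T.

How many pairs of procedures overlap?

Sorted by start: T1, T3, T4, T2, T5, T6, T7, T8.
T3 starts before T1 ends → T1 and T3 overlap.
T4 starts after T1 ends; T1 is clear from here.
T4 starts after T3 ends; T3 is clear from here.
T2 starts before T4 ends → T4 and T2 overlap.
T5 starts exactly when T4 ends (back-to-back, no overlap); T4 is clear from here.
T5 starts exactly when T2 ends (back-to-back, no overlap); T2 is clear from here.
T6 starts before T5 ends → T5 and T6 overlap.
T7 starts after T5 ends; T5 is clear from here.
T7 starts exactly when T6 ends (back-to-back, no overlap); T6 is clear from here.
T8 starts before T7 ends → T7 and T8 overlap.
Overlapping pairs: T1 & T3, T2 & T4, T5 & T6, T7 & T8 — 4 in total.

4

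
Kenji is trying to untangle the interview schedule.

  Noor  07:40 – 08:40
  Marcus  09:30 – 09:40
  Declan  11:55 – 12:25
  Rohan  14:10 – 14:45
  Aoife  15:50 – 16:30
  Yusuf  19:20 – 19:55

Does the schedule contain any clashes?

Check each pair: they overlap iff neither finishes before the other starts.
Sorted by start: Noor, Marcus, Declan, Rohan, Aoife, Yusuf.
Marcus starts after Noor ends — done with Noor.
Declan starts after Marcus ends — done with Marcus.
Rohan starts after Declan ends — done with Declan.
Aoife starts after Rohan ends — done with Rohan.
Yusuf starts after Aoife ends.
Every pair is clear; the schedule has no overlaps.

No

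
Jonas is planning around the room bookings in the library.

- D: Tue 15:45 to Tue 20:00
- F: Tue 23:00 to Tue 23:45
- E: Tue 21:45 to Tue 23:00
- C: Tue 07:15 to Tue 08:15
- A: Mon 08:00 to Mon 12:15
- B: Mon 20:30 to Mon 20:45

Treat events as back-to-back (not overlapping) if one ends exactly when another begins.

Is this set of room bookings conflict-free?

Yes

Check each pair: they overlap iff neither finishes before the other starts.
Sorted by start: A, B, C, D, E, F.
B starts after A ends; A is clear from here.
C starts after B ends; B is clear from here.
D starts after C ends; C is clear from here.
E starts after D ends; D is clear from here.
F starts exactly when E ends (back-to-back, no overlap).
Every pair is clear; the schedule has no overlaps.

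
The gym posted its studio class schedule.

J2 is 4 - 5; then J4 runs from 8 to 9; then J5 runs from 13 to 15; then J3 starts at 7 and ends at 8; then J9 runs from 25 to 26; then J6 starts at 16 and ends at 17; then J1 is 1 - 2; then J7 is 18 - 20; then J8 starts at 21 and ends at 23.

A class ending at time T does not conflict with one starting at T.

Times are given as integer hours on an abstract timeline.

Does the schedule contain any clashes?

No

Two intervals overlap when each starts before the other ends.
Sorted by start: J1, J2, J3, J4, J5, J6, J7, J8, J9.
J2 starts after J1 ends — done with J1.
J3 starts after J2 ends — done with J2.
J4 starts exactly when J3 ends (back-to-back, no overlap) — done with J3.
J5 starts after J4 ends — done with J4.
J6 starts after J5 ends — done with J5.
J7 starts after J6 ends — done with J6.
J8 starts after J7 ends — done with J7.
J9 starts after J8 ends.
Every pair is clear; the schedule has no overlaps.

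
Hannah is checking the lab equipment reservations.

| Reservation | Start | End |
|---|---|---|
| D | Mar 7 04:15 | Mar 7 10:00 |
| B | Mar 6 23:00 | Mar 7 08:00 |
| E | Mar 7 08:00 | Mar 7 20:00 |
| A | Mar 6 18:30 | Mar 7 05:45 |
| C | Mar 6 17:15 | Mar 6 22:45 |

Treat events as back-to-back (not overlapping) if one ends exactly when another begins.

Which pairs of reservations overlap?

A & B, A & C, A & D, B & D, D & E

Check each pair: they overlap iff neither finishes before the other starts.
Sorted by start: C, A, B, D, E.
A starts before C ends → C and A overlap.
B starts after C ends, so C has no further overlaps.
B starts before A ends → A and B overlap.
D starts before A ends → A and D overlap.
E starts after A ends.
D starts before B ends → B and D overlap.
E starts exactly when B ends (back-to-back, no overlap).
E starts before D ends → D and E overlap.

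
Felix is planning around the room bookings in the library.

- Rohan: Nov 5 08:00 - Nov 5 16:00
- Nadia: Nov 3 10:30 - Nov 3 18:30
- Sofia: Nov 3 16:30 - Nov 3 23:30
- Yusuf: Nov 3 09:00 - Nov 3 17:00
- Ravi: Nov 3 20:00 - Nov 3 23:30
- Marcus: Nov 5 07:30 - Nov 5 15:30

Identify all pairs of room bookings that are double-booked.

Marcus & Rohan, Nadia & Sofia, Nadia & Yusuf, Ravi & Sofia, Sofia & Yusuf

Sorted by start: Yusuf, Nadia, Sofia, Ravi, Marcus, Rohan.
Nadia starts before Yusuf ends → Yusuf and Nadia overlap.
Sofia starts before Yusuf ends → Yusuf and Sofia overlap.
Ravi starts after Yusuf ends, so nothing later overlaps Yusuf either.
Sofia starts before Nadia ends → Nadia and Sofia overlap.
Ravi starts after Nadia ends, so nothing later overlaps Nadia either.
Ravi starts before Sofia ends → Sofia and Ravi overlap.
Marcus starts after Sofia ends, so nothing later overlaps Sofia either.
Marcus starts after Ravi ends, so nothing later overlaps Ravi either.
Rohan starts before Marcus ends → Marcus and Rohan overlap.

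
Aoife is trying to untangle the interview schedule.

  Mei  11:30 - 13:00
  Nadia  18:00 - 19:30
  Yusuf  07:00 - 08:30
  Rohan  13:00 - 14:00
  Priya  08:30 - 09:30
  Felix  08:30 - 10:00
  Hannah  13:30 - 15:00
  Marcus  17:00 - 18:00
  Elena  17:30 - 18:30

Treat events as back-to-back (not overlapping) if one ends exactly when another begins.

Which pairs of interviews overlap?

Sorted by start: Yusuf, Priya, Felix, Mei, Rohan, Hannah, Marcus, Elena, Nadia.
Priya starts exactly when Yusuf ends (back-to-back, no overlap) — done with Yusuf.
Felix starts before Priya ends → Priya and Felix overlap.
Mei starts after Priya ends — done with Priya.
Mei starts after Felix ends — done with Felix.
Rohan starts exactly when Mei ends (back-to-back, no overlap) — done with Mei.
Hannah starts before Rohan ends → Rohan and Hannah overlap.
Marcus starts after Rohan ends — done with Rohan.
Marcus starts after Hannah ends — done with Hannah.
Elena starts before Marcus ends → Marcus and Elena overlap.
Nadia starts exactly when Marcus ends (back-to-back, no overlap).
Nadia starts before Elena ends → Elena and Nadia overlap.

Elena & Marcus, Elena & Nadia, Felix & Priya, Hannah & Rohan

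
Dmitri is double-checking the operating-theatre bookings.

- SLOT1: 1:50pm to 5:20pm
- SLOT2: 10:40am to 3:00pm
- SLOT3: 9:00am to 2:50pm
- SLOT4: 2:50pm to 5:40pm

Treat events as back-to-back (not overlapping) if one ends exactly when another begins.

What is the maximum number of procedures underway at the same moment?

Sweep the timeline, counting +1 at each start and −1 at each end (ends before starts at a tie):
9:00am start SLOT3 → 1
10:40am start SLOT2 → 2
1:50pm start SLOT1 → 3
2:50pm end SLOT3 → 2
2:50pm start SLOT4 → 3
3:00pm end SLOT2 → 2
5:20pm end SLOT1 → 1
5:40pm end SLOT4 → 0
Peak is 3, at 1:50pm (SLOT1, SLOT2, SLOT3).

3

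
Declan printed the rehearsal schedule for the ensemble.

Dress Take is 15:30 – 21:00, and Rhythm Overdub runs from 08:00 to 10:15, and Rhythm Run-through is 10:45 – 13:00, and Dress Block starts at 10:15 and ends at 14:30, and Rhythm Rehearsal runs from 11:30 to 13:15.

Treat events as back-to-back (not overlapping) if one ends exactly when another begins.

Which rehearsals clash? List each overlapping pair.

Dress Block & Rhythm Rehearsal, Dress Block & Rhythm Run-through, Rhythm Rehearsal & Rhythm Run-through

Two intervals overlap when each starts before the other ends.
Sorted by start: Rhythm Overdub, Dress Block, Rhythm Run-through, Rhythm Rehearsal, Dress Take.
Dress Block starts exactly when Rhythm Overdub ends (back-to-back, no overlap), so nothing later overlaps Rhythm Overdub either.
Rhythm Run-through starts before Dress Block ends → Dress Block and Rhythm Run-through overlap.
Rhythm Rehearsal starts before Dress Block ends → Dress Block and Rhythm Rehearsal overlap.
Dress Take starts after Dress Block ends.
Rhythm Rehearsal starts before Rhythm Run-through ends → Rhythm Run-through and Rhythm Rehearsal overlap.
Dress Take starts after Rhythm Run-through ends.
Dress Take starts after Rhythm Rehearsal ends.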